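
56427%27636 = 1155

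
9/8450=9/8450 = 0.00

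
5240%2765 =2475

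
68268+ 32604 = 100872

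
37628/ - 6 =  -6272 + 2/3 = - 6271.33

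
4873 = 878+3995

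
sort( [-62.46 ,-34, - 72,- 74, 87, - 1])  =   [ - 74,-72, - 62.46,-34, - 1 , 87 ] 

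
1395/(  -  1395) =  - 1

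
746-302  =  444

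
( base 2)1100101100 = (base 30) R2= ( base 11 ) 679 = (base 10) 812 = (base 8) 1454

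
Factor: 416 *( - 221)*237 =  -2^5*3^1 * 13^2*17^1*79^1 =- 21788832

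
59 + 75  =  134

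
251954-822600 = -570646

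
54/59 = 54/59 = 0.92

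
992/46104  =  124/5763=0.02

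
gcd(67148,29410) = 2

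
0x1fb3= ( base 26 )C03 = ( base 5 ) 224430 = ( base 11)6108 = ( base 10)8115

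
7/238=1/34  =  0.03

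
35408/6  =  5901 + 1/3 = 5901.33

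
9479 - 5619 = 3860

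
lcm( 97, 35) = 3395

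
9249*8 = 73992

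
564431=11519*49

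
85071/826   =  102+117/118=102.99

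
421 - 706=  - 285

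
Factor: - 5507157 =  - 3^1* 383^1*4793^1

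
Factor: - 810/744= - 135/124 = - 2^(-2)*3^3*5^1*31^( - 1)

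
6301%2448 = 1405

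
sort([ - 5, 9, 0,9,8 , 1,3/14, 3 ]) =[ -5, 0, 3/14,  1,3, 8,9 , 9 ]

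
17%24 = 17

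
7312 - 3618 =3694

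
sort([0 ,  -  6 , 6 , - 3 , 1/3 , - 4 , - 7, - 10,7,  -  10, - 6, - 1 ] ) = [- 10, - 10,  -  7 , -6,-6,  -  4 , - 3, - 1,  0,1/3 , 6, 7]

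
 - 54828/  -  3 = 18276/1 = 18276.00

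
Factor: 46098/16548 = 39/14 = 2^( - 1)*3^1 * 7^( -1) * 13^1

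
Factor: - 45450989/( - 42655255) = 5^( - 1)*8531051^ ( - 1 )*45450989^1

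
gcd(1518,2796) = 6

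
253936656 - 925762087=-671825431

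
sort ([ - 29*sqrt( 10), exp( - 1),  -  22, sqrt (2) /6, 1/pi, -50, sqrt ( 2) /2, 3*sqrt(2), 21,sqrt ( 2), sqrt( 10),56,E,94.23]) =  [ - 29*sqrt(10),-50, - 22, sqrt(2)/6,1/pi,exp(-1 ),sqrt (2) /2,sqrt ( 2), E, sqrt(10 ), 3 * sqrt( 2), 21, 56, 94.23 ]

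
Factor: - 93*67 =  - 3^1*31^1*67^1 = - 6231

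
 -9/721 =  - 1 + 712/721  =  -0.01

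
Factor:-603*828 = -2^2*3^4 * 23^1  *67^1= - 499284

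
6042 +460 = 6502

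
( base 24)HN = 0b110101111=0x1AF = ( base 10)431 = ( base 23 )IH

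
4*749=2996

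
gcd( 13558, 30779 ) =1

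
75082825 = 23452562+51630263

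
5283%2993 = 2290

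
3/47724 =1/15908= 0.00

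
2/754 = 1/377 = 0.00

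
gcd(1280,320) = 320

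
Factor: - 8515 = -5^1 * 13^1*131^1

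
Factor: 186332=2^2 *37^1*1259^1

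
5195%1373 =1076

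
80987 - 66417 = 14570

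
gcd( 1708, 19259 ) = 1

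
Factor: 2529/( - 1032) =  -  2^( - 3)*3^1*43^( - 1)*281^1 = - 843/344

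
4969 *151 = 750319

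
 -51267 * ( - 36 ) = 1845612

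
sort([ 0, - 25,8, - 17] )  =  [ -25, - 17, 0,8 ]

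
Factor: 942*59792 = 56324064 = 2^5*3^1*37^1*101^1*157^1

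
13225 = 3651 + 9574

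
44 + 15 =59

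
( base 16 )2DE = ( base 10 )734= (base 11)608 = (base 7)2066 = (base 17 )293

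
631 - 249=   382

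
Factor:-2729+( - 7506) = -10235 = - 5^1 * 23^1 * 89^1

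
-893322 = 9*( - 99258)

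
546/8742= 91/1457 = 0.06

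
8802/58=4401/29 = 151.76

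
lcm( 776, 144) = 13968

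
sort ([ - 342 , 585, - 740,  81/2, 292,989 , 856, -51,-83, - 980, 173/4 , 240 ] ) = [ - 980 , - 740, - 342,  -  83, - 51,81/2,173/4, 240, 292 , 585,856, 989]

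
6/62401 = 6/62401 = 0.00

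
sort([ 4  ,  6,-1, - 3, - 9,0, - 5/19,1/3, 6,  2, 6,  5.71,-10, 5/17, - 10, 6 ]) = [- 10, - 10, - 9, - 3, - 1, - 5/19, 0, 5/17,1/3, 2, 4, 5.71,6, 6,6,6]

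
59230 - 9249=49981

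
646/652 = 323/326 = 0.99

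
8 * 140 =1120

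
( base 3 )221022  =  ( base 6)3055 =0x2ab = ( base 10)683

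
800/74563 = 800/74563  =  0.01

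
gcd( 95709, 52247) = 1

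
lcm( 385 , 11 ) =385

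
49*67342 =3299758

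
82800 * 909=75265200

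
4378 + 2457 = 6835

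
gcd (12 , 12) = 12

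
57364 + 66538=123902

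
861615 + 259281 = 1120896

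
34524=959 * 36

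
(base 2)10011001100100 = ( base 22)K6G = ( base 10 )9828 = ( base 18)1c60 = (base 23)ID7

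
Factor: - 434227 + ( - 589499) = - 1023726 = - 2^1*3^1 * 11^1*15511^1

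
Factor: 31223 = 31223^1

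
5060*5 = 25300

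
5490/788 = 2745/394 = 6.97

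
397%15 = 7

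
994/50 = 19 + 22/25 = 19.88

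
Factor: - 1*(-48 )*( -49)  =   - 2352 = - 2^4*3^1*7^2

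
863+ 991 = 1854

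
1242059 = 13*95543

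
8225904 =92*89412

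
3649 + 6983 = 10632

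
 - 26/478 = -13/239  =  -0.05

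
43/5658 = 43/5658 = 0.01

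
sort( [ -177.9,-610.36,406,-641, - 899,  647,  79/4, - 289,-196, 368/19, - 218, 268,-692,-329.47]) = [-899 , - 692, - 641, -610.36,  -  329.47,-289,-218, - 196,  -  177.9,  368/19,79/4, 268, 406, 647 ] 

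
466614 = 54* 8641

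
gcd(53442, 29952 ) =18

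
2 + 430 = 432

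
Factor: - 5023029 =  - 3^1*11^1*152213^1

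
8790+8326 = 17116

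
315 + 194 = 509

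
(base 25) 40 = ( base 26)3M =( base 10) 100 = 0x64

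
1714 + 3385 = 5099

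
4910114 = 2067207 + 2842907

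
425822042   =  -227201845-  -  653023887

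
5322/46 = 2661/23 = 115.70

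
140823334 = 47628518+93194816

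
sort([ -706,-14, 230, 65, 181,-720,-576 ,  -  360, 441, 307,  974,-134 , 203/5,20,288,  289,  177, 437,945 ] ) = [-720, - 706, - 576, - 360,-134,  -  14  ,  20, 203/5,  65,177, 181, 230 , 288,289,307, 437,441, 945,974]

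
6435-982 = 5453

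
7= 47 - 40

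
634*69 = 43746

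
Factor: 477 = 3^2  *  53^1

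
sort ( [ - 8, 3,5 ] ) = [ - 8, 3, 5]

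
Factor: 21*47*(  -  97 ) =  - 95739 = - 3^1* 7^1*47^1*97^1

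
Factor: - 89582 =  - 2^1*47^1*953^1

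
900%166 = 70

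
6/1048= 3/524= 0.01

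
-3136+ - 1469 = - 4605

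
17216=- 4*(- 4304 )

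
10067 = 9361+706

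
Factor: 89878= 2^1* 44939^1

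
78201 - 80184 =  - 1983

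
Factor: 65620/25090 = 2^1*13^( -1 )*17^1 = 34/13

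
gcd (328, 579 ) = 1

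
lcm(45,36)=180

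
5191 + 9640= 14831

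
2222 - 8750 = -6528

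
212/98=2 + 8/49 = 2.16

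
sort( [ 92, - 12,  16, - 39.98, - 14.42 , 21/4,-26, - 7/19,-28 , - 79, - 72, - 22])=[ - 79, - 72 ,-39.98, - 28, - 26, - 22, - 14.42, - 12, - 7/19,21/4,16,92]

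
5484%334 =140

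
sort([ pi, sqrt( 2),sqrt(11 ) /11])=[sqrt ( 11)/11, sqrt (2),pi]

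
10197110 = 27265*374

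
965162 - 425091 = 540071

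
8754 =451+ 8303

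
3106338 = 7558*411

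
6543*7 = 45801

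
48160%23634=892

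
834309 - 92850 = 741459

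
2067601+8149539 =10217140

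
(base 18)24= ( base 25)1F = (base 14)2c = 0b101000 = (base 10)40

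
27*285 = 7695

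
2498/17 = 2498/17  =  146.94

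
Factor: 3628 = 2^2*907^1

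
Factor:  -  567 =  - 3^4*7^1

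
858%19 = 3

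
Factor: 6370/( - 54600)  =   - 7/60  =  - 2^( - 2)*3^( - 1) * 5^( - 1)*7^1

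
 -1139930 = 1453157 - 2593087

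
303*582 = 176346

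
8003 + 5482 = 13485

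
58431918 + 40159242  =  98591160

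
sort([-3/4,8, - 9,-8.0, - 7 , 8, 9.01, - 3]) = [ - 9, - 8.0,-7, - 3, - 3/4,8,  8  ,  9.01]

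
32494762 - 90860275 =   -  58365513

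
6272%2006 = 254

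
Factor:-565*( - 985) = 556525 = 5^2*113^1 * 197^1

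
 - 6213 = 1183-7396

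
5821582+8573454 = 14395036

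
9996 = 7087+2909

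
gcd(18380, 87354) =2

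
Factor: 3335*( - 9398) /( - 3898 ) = 5^1*23^1*29^1*37^1*127^1 * 1949^( - 1)=15671165/1949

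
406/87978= 203/43989 = 0.00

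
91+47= 138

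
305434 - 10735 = 294699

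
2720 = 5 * 544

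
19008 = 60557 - 41549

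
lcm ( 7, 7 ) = 7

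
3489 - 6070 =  - 2581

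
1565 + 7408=8973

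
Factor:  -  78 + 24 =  - 2^1*3^3= - 54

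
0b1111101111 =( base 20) 2A7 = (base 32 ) vf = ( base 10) 1007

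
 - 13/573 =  - 13/573 =-0.02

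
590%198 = 194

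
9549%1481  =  663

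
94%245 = 94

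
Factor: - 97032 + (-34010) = - 2^1 * 65521^1=-131042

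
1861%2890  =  1861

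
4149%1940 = 269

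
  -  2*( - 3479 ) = 6958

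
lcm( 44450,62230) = 311150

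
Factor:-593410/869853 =-2^1*3^ (-1 ) * 5^1*59341^1*289951^(-1 )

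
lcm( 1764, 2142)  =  29988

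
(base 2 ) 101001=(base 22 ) 1J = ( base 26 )1f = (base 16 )29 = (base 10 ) 41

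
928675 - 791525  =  137150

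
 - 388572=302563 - 691135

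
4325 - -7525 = 11850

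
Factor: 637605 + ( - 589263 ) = 48342 = 2^1*3^1*7^1 * 1151^1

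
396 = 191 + 205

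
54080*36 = 1946880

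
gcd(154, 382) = 2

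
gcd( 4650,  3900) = 150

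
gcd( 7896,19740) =3948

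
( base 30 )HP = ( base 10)535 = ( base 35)fa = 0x217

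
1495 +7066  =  8561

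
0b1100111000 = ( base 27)13E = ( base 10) 824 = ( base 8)1470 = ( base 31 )qi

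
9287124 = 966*9614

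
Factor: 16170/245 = 66 = 2^1*3^1 * 11^1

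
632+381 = 1013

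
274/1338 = 137/669=0.20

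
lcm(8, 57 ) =456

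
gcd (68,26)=2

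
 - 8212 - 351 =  - 8563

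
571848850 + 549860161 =1121709011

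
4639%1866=907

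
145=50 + 95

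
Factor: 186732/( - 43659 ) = - 2^2*3^( - 1) * 7^( - 1 ) * 11^( - 1)*13^1*19^1 = -988/231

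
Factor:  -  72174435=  - 3^1 * 5^1* 17^1* 383^1*739^1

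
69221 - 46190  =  23031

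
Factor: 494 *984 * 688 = 2^8 *3^1*13^1*19^1  *41^1*43^1  =  334434048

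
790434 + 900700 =1691134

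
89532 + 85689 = 175221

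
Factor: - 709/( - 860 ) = 2^( - 2)*5^( - 1)*43^( - 1)*709^1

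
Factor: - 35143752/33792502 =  - 2^2*3^1 * 7^1*209189^1*16896251^(  -  1) = - 17571876/16896251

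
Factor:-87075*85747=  - 3^4*5^2*19^1*43^1*4513^1 = - 7466420025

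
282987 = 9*31443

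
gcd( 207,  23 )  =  23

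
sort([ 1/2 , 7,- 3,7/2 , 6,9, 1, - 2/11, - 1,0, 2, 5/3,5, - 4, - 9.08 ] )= [ - 9.08, - 4,- 3, - 1,- 2/11,0,1/2,1 , 5/3,2, 7/2,5, 6,7 , 9] 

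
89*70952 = 6314728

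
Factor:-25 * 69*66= - 113850 = - 2^1*3^2*5^2*11^1 * 23^1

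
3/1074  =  1/358  =  0.00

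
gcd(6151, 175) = 1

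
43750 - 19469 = 24281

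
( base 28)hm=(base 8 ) 762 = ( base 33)F3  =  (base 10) 498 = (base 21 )12f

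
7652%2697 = 2258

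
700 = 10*70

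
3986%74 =64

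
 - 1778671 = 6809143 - 8587814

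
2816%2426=390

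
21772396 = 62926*346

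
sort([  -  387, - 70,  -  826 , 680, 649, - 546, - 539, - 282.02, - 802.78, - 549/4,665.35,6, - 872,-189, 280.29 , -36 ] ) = [ - 872,- 826 , - 802.78,-546, - 539 , - 387, - 282.02 , - 189 , - 549/4 ,-70, - 36,6,280.29, 649, 665.35 , 680 ] 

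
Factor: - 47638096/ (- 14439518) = 23819048/7219759= 2^3*11^1*53^1*163^( - 1 )*5107^1 * 44293^(-1)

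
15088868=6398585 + 8690283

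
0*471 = 0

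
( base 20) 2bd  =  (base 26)1dj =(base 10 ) 1033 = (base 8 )2011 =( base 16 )409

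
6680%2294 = 2092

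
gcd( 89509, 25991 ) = 7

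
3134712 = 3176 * 987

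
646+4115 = 4761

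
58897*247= 14547559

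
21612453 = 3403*6351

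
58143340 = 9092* 6395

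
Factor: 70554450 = 2^1*3^1 * 5^2*31^1*15173^1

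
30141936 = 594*50744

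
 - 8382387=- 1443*5809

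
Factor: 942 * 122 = 114924 = 2^2*3^1*61^1*157^1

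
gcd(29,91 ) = 1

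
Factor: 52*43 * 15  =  2^2*3^1 * 5^1 *13^1 * 43^1 = 33540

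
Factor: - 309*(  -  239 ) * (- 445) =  -32863695=- 3^1  *5^1*89^1*103^1*239^1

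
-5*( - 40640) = 203200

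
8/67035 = 8/67035 = 0.00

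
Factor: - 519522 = -2^1 * 3^1*86587^1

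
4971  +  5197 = 10168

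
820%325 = 170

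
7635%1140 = 795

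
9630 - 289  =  9341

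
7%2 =1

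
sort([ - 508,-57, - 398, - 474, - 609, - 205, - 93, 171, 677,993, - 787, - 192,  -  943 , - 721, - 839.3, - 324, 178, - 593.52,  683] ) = [ - 943,-839.3 , - 787, - 721, - 609, - 593.52, - 508, - 474,-398, - 324, - 205, - 192,-93, - 57, 171, 178,677, 683, 993]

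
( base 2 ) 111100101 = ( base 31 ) FK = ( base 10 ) 485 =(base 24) K5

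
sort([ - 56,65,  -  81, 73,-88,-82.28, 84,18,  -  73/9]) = [  -  88,- 82.28, - 81, - 56 , - 73/9, 18 , 65,73, 84 ]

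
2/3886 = 1/1943 = 0.00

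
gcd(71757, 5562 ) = 9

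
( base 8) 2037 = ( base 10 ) 1055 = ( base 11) 87a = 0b10000011111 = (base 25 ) 1h5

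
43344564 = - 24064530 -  - 67409094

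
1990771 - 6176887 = -4186116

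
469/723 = 469/723 = 0.65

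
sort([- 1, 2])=[ - 1, 2 ]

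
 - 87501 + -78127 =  - 165628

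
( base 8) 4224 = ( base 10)2196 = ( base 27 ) 309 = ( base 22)4BI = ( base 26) 36C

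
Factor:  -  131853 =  - 3^1*43951^1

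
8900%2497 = 1409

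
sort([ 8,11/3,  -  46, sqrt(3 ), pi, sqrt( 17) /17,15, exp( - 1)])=[ - 46, sqrt( 17) /17,exp ( - 1), sqrt( 3),pi,11/3, 8,15]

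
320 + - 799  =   - 479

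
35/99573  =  35/99573 = 0.00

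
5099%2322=455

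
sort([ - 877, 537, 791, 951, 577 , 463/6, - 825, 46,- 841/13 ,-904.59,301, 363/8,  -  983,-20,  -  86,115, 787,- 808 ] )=[ - 983,-904.59, - 877,-825, - 808, - 86, - 841/13,-20, 363/8, 46, 463/6,115, 301, 537, 577, 787, 791, 951 ] 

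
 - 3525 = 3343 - 6868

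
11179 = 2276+8903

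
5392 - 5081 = 311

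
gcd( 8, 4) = 4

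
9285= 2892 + 6393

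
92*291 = 26772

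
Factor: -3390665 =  - 5^1*678133^1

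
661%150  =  61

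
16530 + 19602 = 36132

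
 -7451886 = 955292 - 8407178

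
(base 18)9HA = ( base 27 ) 4bj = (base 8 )6240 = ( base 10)3232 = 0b110010100000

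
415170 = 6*69195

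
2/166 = 1/83 = 0.01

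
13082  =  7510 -  -  5572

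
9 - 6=3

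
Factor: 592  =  2^4 *37^1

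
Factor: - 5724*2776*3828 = -60826246272 = - 2^7*3^4*11^1*29^1*53^1*347^1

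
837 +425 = 1262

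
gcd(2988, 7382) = 2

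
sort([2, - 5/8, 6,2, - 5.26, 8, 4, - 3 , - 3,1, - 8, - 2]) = [ - 8,-5.26, - 3 , - 3,  -  2, - 5/8 , 1,2,2, 4,6,  8]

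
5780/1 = 5780 =5780.00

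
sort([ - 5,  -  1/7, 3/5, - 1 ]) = [-5,  -  1, - 1/7, 3/5]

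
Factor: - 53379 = - 3^4*659^1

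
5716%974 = 846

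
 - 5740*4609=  - 26455660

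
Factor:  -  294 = -2^1*3^1*7^2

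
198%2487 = 198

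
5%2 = 1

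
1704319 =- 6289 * ( - 271)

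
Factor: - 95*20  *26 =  - 49400  =  -  2^3* 5^2*13^1 * 19^1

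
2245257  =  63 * 35639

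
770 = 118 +652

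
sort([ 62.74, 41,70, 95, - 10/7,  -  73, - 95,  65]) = [ - 95, - 73, - 10/7, 41,62.74,65,70, 95]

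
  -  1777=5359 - 7136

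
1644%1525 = 119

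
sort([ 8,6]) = [ 6, 8] 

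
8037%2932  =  2173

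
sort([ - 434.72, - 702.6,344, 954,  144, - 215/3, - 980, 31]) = [ - 980, - 702.6 , - 434.72, - 215/3, 31 , 144 , 344,954 ]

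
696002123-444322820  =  251679303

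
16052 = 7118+8934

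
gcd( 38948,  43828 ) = 4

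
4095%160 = 95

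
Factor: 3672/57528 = 3^1 * 47^( - 1 )  =  3/47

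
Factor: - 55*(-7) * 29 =5^1 * 7^1*11^1*29^1=11165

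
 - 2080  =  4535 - 6615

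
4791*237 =1135467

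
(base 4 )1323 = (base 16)7b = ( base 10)123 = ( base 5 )443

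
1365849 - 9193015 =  - 7827166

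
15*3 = 45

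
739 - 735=4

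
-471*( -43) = 20253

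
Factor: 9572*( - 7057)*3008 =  - 203189208832=- 2^8*47^1* 2393^1*7057^1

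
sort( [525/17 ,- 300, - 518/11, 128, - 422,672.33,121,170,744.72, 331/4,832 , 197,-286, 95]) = [ - 422,-300,-286,-518/11 , 525/17,  331/4, 95,121,128,170,197,672.33, 744.72 , 832] 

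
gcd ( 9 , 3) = 3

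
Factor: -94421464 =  -2^3*43^1*83^1 * 3307^1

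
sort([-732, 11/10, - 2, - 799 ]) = [ - 799, - 732, - 2, 11/10 ]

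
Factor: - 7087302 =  - 2^1 * 3^2*393739^1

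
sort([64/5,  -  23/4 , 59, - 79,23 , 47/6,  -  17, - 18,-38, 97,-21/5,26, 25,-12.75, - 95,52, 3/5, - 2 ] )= [ - 95, - 79, - 38, - 18  , - 17,-12.75,  -  23/4, - 21/5,-2,3/5, 47/6,64/5,23,25,26, 52,59,97]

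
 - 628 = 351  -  979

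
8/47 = 8/47 = 0.17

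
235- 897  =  -662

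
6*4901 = 29406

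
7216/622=3608/311 = 11.60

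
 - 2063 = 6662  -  8725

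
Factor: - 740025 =-3^2*5^2*11^1*13^1*23^1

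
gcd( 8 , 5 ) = 1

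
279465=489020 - 209555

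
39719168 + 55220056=94939224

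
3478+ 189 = 3667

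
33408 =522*64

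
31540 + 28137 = 59677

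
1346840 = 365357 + 981483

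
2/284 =1/142 = 0.01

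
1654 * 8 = 13232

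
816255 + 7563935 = 8380190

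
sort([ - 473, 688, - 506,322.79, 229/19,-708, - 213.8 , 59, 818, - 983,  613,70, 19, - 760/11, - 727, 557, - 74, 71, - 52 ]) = [ - 983, - 727, - 708,-506,  -  473, - 213.8, - 74, - 760/11,- 52, 229/19, 19, 59,70, 71,322.79 , 557, 613, 688, 818] 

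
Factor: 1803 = 3^1 * 601^1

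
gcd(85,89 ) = 1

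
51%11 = 7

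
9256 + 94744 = 104000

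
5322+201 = 5523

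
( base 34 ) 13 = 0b100101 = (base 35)12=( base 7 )52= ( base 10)37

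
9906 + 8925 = 18831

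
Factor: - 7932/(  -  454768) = 3/172 = 2^( - 2) *3^1*43^(  -  1) 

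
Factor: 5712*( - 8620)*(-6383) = 314282579520 = 2^6 * 3^1*5^1*7^1*13^1  *  17^1*431^1*491^1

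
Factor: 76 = 2^2*19^1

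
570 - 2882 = - 2312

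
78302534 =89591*874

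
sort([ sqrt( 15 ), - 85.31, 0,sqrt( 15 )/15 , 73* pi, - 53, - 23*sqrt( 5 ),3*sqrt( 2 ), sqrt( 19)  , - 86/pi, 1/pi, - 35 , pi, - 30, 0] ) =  [ - 85.31, - 53, -23*sqrt ( 5 ) , - 35, - 30 ,-86/pi,  0, 0,sqrt(15 )/15,1/pi, pi, sqrt( 15 ),3*sqrt( 2),sqrt( 19), 73*pi ] 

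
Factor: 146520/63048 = 165/71 = 3^1 * 5^1* 11^1 * 71^( - 1 ) 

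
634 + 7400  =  8034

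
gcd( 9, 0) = 9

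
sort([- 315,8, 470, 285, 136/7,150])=[ - 315,8,136/7,150 , 285,470] 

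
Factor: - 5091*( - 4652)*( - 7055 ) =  - 167085907260 = - 2^2*3^1* 5^1*17^1 * 83^1*1163^1 * 1697^1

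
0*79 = 0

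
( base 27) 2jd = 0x7C0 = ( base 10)1984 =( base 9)2644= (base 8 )3700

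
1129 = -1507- - 2636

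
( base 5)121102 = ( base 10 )4527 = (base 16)11AF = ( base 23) 8cj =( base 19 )ca5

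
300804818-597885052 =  - 297080234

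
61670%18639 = 5753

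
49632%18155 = 13322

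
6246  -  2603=3643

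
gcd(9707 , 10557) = 17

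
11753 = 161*73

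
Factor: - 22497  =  -3^1*7499^1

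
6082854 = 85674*71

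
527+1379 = 1906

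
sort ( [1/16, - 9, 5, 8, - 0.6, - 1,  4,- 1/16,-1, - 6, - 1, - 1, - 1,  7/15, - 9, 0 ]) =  [-9 , - 9, - 6, - 1,  -  1,  -  1, - 1,-1, - 0.6, - 1/16,0,1/16,7/15 , 4,5, 8]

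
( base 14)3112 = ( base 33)7ot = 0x20fc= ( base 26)CCK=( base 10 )8444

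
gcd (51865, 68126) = 23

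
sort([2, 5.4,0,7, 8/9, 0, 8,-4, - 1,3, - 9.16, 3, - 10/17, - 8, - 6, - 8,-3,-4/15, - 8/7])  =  [ - 9.16, - 8, - 8, -6, - 4 , - 3,  -  8/7 , - 1, - 10/17 , - 4/15,0,0  ,  8/9,2, 3, 3,  5.4,7, 8]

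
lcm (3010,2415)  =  207690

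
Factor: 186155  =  5^1*31^1*1201^1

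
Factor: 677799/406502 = 2^( - 1 ) * 3^2*23^( - 1 )*127^1*593^1*8837^( - 1 ) 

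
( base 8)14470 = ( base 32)69o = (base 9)8763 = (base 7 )24552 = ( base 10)6456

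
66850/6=11141+2/3=11141.67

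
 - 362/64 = -6 + 11/32 =- 5.66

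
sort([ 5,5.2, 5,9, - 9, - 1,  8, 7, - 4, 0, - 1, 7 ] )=[ - 9, - 4, - 1, - 1,0, 5,5,5.2,7, 7, 8, 9 ] 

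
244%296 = 244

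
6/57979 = 6/57979 = 0.00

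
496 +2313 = 2809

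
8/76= 2/19 = 0.11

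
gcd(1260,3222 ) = 18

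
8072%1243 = 614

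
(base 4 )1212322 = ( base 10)6586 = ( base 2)1100110111010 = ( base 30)79g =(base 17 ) 15d7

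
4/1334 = 2/667  =  0.00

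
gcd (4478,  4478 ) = 4478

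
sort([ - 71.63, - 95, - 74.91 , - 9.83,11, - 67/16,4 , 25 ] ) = [ - 95, - 74.91, - 71.63 ,-9.83, - 67/16 , 4,11,25] 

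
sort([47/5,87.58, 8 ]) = [8,47/5, 87.58] 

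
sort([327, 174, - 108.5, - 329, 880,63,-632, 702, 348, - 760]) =[-760, - 632, - 329,-108.5, 63,174, 327,348, 702, 880] 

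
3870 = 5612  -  1742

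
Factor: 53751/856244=2^( - 2)*3^1*19^1*227^( - 1) = 57/908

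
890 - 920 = -30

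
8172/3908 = 2 + 89/977 = 2.09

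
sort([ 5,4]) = [ 4 , 5]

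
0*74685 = 0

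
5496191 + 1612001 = 7108192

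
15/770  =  3/154 = 0.02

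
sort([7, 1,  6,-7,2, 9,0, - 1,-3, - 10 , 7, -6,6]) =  [-10, - 7, - 6, - 3,-1,0,1,2,  6, 6,7,7,9]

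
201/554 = 201/554 = 0.36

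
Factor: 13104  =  2^4*3^2*7^1 * 13^1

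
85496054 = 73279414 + 12216640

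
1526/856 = 1 + 335/428=1.78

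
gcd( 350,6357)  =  1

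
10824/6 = 1804 = 1804.00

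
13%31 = 13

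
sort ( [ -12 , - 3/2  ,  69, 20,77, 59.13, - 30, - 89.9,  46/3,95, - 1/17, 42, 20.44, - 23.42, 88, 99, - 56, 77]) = [ - 89.9, - 56, -30, - 23.42 , -12, - 3/2, - 1/17, 46/3, 20,  20.44 , 42 , 59.13 , 69,77,77,88,95,99]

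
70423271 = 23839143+46584128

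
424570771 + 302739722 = 727310493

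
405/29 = 405/29=13.97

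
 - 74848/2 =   -  37424 = - 37424.00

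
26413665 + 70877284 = 97290949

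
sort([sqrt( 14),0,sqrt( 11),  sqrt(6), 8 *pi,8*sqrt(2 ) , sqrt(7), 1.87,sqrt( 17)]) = [0 , 1.87 , sqrt (6 ), sqrt( 7 ), sqrt( 11),sqrt( 14 ),  sqrt( 17 ), 8 * sqrt ( 2), 8*pi]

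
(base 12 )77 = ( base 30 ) 31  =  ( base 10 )91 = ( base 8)133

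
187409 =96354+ 91055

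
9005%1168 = 829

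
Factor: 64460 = 2^2*5^1 * 11^1*293^1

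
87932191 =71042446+16889745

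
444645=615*723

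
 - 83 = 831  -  914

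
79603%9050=7203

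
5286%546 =372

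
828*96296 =79733088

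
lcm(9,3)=9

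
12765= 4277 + 8488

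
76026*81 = 6158106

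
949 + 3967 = 4916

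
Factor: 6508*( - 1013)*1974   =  -13013800296 =- 2^3*3^1*7^1 *47^1*1013^1*1627^1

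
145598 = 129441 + 16157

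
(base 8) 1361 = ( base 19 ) 21C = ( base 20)1HD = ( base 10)753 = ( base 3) 1000220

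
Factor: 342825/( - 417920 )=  - 105/128 = - 2^( - 7 ) * 3^1*5^1*7^1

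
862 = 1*862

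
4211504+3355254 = 7566758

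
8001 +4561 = 12562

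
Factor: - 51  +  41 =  - 2^1*5^1 =- 10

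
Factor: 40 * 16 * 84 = 2^9*3^1*5^1*7^1 = 53760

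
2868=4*717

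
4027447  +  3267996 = 7295443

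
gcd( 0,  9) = 9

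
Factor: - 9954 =-2^1*3^2*7^1*79^1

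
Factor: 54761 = 7^1*7823^1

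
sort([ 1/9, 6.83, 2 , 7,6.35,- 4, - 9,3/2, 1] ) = [ - 9  , - 4, 1/9, 1, 3/2  ,  2, 6.35,6.83,  7] 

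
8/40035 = 8/40035 = 0.00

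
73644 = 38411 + 35233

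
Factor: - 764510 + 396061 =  - 607^2 = - 368449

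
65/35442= 65/35442= 0.00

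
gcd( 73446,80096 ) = 2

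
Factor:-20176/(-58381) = 2^4*13^1*79^ ( - 1)*97^1*739^( - 1) 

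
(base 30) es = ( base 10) 448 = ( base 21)107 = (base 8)700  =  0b111000000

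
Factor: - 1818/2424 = - 3/4 = - 2^( - 2)*3^1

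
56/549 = 56/549 = 0.10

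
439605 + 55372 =494977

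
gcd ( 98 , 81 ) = 1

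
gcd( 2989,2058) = 49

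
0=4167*0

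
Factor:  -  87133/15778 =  - 2^(  -  1)*  7^(  -  3 )*23^(  -  1)*87133^1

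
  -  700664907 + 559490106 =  - 141174801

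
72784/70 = 36392/35  =  1039.77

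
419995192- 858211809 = - 438216617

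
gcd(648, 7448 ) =8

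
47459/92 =47459/92  =  515.86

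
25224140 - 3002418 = 22221722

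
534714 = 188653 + 346061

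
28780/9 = 3197 +7/9  =  3197.78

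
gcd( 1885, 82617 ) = 1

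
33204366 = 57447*578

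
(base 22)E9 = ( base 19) GD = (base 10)317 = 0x13d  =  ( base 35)92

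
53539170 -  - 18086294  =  71625464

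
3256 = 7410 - 4154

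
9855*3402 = 33526710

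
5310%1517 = 759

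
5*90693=453465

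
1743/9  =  581/3 = 193.67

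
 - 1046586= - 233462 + -813124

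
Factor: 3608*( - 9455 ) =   -  2^3*5^1*  11^1*31^1*41^1*61^1 =- 34113640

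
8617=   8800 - 183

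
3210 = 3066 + 144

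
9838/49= 9838/49 = 200.78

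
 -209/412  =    -  209/412= - 0.51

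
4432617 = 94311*47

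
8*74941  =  599528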